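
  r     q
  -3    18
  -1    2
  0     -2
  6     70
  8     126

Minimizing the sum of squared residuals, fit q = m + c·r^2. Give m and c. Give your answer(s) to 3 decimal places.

Entries of XᵀX: Σ1 = 5, Σr^2 = 110, Σr^2·r^2 = 5474.
Right-hand side: Σq = 214, Σr^2·q = 10748.
Normal equations: [[5, 110]; [110, 5474]]·[m, c]ᵀ = [214, 10748]ᵀ.
Eliminating c: 5474·(row 1) − 110·(row 2) gives 15270·m = 5474·214 − 110·10748 = -10844, so m = -5422/7635.
Then c = (10748 − 110·(-5422/7635))/5474 = 3020/1527.

m = -0.710, c = 1.978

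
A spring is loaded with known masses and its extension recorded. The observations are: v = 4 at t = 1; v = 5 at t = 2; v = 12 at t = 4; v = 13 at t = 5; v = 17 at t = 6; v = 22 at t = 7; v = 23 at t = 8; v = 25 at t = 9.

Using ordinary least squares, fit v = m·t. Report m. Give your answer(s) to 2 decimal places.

m = 2.87

Entries of XᵀX: Σt·t = 276.
Right-hand side: Σt·v = 792.
Normal equations: [[276]]·[m]ᵀ = [792]ᵀ.
Hence m = 792 / 276 ≈ 2.86957.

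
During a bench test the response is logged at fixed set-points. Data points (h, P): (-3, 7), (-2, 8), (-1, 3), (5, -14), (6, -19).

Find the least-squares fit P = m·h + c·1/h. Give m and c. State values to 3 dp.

m = -2.964, c = -0.335

Sums needed: Σh·h = 75, Σh·1/h = 5, Σ1/h·1/h = 643/450.
Right-hand side: Σh·P = -224, Σ1/h·P = -153/10.
Normal equations: [[75, 5]; [5, 643/450]]·[m, c]ᵀ = [-224, -153/10]ᵀ.
Δ = 75·(643/450) − 5² = 493/6.
m = ((-224)·(643/450) − 5·(-153/10))/(493/6) = -109607/36975; c = (75·(-153/10) − 5·(-224))/(493/6) = -165/493.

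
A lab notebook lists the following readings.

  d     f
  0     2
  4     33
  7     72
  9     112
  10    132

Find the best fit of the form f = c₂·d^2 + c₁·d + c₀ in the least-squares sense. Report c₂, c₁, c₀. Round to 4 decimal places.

c₂ = 0.9301, c₁ = 3.6993, c₀ = 2.2448

Entries of MᵀM: Σd^2·d^2 = 19218, Σd^2·d = 2136, Σd^2 = 246, Σd·d = 246, Σd = 30, Σ1 = 5.
For Mᵀf: Σd^2·f = 26328, Σd·f = 2964, Σf = 351.
Row-reducing yields c₂ = 133/143, c₁ = 529/143, c₀ = 321/143.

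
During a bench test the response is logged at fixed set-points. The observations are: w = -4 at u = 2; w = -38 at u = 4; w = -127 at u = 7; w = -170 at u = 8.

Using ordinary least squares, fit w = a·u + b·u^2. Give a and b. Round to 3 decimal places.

a = 3.087, b = -3.042

Normal-equation sums: Σu·u = 133, Σu·u^2 = 927, Σu^2·u^2 = 6769.
Moment sums: Σu·w = -2409, Σu^2·w = -17727.
Normal equations: [[133, 927]; [927, 6769]]·[a, b]ᵀ = [-2409, -17727]ᵀ.
Δ = 133·6769 − 927² = 40948.
a = ((-2409)·6769 − 927·(-17727))/40948 = 31602/10237; b = (133·(-17727) − 927·(-2409))/40948 = -31137/10237.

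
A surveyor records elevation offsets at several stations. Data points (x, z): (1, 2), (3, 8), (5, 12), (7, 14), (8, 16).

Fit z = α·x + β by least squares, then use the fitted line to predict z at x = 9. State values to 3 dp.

Normal-equation sums: Σx·x = 148, Σx = 24, Σ1 = 5.
Right-hand side: Σx·z = 312, Σz = 52.
So MᵀM·[α, β]ᵀ = Mᵀz: [[148, 24]; [24, 5]]·[α, β]ᵀ = [312, 52]ᵀ.
Eliminating β: 5·(row 1) − 24·(row 2) gives 164·α = 5·312 − 24·52 = 312, so α = 78/41.
Then β = (52 − 24·(78/41))/5 = 52/41.
At x = 9: ẑ = (78/41)·(9) + (52/41)·(1) = 754/41.

ẑ = 18.390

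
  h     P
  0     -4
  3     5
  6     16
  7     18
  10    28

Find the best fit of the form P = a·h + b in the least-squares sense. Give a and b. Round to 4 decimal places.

Setting ∂/∂a … = 0 gives: 194·a + 26·b = 517;  26·a + 5·b = 63.
Δ = 194·5 − 26² = 294.
a = (517·5 − 26·63)/294 = 947/294; b = (194·63 − 26·517)/294 = -610/147.

a = 3.2211, b = -4.1497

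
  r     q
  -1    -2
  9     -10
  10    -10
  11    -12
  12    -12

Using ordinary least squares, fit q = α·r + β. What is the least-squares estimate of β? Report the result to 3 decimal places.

β = -2.776

Forming AᵀA = [[447, 41]; [41, 5]] and Aᵀq = [-464, -46]ᵀ gives AᵀA·[α, β]ᵀ = Aᵀq.
Eliminating β: 5·(row 1) − 41·(row 2) gives 554·α = 5·(-464) − 41·(-46) = -434, so α = -217/277.
Then β = ((-46) − 41·(-217/277))/5 = -769/277.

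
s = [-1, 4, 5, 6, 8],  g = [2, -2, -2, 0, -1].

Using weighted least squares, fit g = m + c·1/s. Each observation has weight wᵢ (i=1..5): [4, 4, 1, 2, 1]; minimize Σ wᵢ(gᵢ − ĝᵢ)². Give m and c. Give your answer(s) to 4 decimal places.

The normal equations are: 12·m + (-281/120)·c = -3;  (-281/120)·m + (62801/14400)·c = -421/40.
(Σwᵢ·1 = 12, Σwᵢ·1/s = -281/120, Σwᵢ·1/s·1/s = 62801/14400, Σwᵢ·g = -3, Σwᵢ·1/s·g = -421/40.)
Eliminating c: (62801/14400)·(row 1) − (-281/120)·(row 2) gives (674651/14400)·m = (62801/14400)·(-3) − (-281/120)·(-421/40) = -90551/2400, so m = -543306/674651.
Then c = ((-421/40) − (-281/120)·(-543306/674651))/(62801/14400) = -1919880/674651.

m = -0.8053, c = -2.8457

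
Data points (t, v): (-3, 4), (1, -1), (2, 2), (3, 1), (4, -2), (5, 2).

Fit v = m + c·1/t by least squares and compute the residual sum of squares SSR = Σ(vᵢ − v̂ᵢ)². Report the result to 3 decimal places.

SSR = 14.114

Setting ∂/∂m … = 0 gives: 6·m + (39/20)·c = 6;  (39/20)·m + (5669/3600)·c = -11/10.
(Σ1 = 6, Σ1/t = 39/20, Σ1/t·1/t = 5669/3600, Σv = 6, Σ1/t·v = -11/10.)
Determinant 6·(5669/3600) − (39/20)² = 271/48.
m = (6·(5669/3600) − (39/20)·(-11/10))/(271/48) = 13912/6775; c = (6·(-11/10) − (39/20)·6)/(271/48) = -4392/1355.
Residuals: 5868/6775, 1273/6775, 10618/6775, 183/6775, -21972/6775, 806/1355; SSR = 95622/6775.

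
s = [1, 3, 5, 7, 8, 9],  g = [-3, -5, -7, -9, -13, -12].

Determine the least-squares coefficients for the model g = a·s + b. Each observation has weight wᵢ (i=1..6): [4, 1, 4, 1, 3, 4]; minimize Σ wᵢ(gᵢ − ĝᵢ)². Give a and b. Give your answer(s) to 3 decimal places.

Normal-equation sums: Σwᵢ·s·s = 678, Σwᵢ·s = 94, Σwᵢ·1 = 17.
Moment sums: Σwᵢ·s·g = -974, Σwᵢ·g = -141.
So XᵀWX·[a, b]ᵀ = XᵀWg: [[678, 94]; [94, 17]]·[a, b]ᵀ = [-974, -141]ᵀ.
Determinant 678·17 − 94² = 2690.
a = ((-974)·17 − 94·(-141))/2690 = -1652/1345; b = (678·(-141) − 94·(-974))/2690 = -2021/1345.

a = -1.228, b = -1.503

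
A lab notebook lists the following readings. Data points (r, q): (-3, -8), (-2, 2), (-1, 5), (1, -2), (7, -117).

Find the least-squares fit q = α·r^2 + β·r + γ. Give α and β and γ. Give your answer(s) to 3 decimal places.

α = -2.079, β = -2.704, γ = 3.693

The normal system MᵀM·[α, β, γ]ᵀ = Mᵀq is [[2500, 308, 64]; [308, 64, 2]; [64, 2, 5]]·[α, β, γ]ᵀ = [-5794, -806, -120]ᵀ.
Row-reducing yields α = -2867/1379, β = -7457/2758, γ = 5093/1379.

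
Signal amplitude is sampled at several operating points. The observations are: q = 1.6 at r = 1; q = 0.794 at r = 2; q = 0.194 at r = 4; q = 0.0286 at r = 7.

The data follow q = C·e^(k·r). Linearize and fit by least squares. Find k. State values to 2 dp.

k = -0.67

With ln qᵢ as the transformed response and rᵢ as the regressor:
Σr = 14.0000, Σ(r)² = 70.0000, Σln q = -4.9549, Σr·ln q = -31.4314.
Normal system: [[70.0000, 14.0000]; [14.0000, 4]]·[k, ln C]ᵀ = [-31.4314, -4.9549]ᵀ.
Solving (det = 84.0000): k = -0.67091, ln C = 1.10947.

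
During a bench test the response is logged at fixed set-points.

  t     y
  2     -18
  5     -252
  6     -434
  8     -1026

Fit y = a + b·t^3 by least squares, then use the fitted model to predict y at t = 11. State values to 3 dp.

ŷ = -2664.000

Sums needed: Σ1 = 4, Σt^3 = 861, Σt^3·t^3 = 324489.
For Xᵀy: Σy = -1730, Σt^3·y = -650700.
So XᵀX·[a, b]ᵀ = Xᵀy: [[4, 861]; [861, 324489]]·[a, b]ᵀ = [-1730, -650700]ᵀ.
det = 4·324489 − 861² = 556635.
a = ((-1730)·324489 − 861·(-650700))/556635 = -2; b = (4·(-650700) − 861·(-1730))/556635 = -2.
At t = 11: ŷ = (-2)·(1) + (-2)·(1331) = -2664.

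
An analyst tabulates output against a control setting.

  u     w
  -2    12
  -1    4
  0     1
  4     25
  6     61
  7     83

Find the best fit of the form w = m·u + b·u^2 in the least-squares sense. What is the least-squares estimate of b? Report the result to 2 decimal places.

Sums needed: Σu·u = 106, Σu·u^2 = 614, Σu^2·u^2 = 3970.
For Aᵀw: Σu·w = 1019, Σu^2·w = 6715.
So AᵀA·[m, b]ᵀ = Aᵀw: [[106, 614]; [614, 3970]]·[m, b]ᵀ = [1019, 6715]ᵀ.
Eliminating b: 3970·(row 1) − 614·(row 2) gives 43824·m = 3970·1019 − 614·6715 = -77580, so m = -6465/3652.
Then b = (6715 − 614·(-6465/3652))/3970 = 7177/3652.

b = 1.97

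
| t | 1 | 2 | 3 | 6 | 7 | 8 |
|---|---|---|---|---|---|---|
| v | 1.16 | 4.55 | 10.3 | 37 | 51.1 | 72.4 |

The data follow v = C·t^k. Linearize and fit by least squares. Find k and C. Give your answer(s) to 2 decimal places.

With ln vᵢ as the transformed response and ln tᵢ as the regressor:
Sums: Σln t = 7.6089, Σ(ln t)² = 13.0084, Σln v = 15.8226, Σln t·ln v = 26.6416.
Normal system: [[13.0084, 7.6089]; [7.6089, 6]]·[k, ln C]ᵀ = [26.6416, 15.8226]ᵀ.
Slope k = (n·Σln t·ln v − Σln t·Σln v)/(n·Σ(ln t)² − (Σln t)²) = (6·26.6416 − 7.6089·15.8226)/20.1558 = 1.95763; ln C = (Σln v − k·Σln t)/n = 0.15454, so C = exp(0.15454) = 1.16712.

k = 1.96, C = 1.17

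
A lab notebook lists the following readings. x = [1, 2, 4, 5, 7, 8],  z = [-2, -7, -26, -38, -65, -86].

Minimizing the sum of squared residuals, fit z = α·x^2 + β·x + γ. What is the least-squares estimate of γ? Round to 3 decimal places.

The normal system AᵀA·[α, β, γ]ᵀ = Aᵀz is [[7395, 1053, 159]; [1053, 159, 27]; [159, 27, 6]]·[α, β, γ]ᵀ = [-10085, -1453, -224]ᵀ.
Row-reducing yields α = -1, β = -43/15, γ = 31/15.

γ = 2.067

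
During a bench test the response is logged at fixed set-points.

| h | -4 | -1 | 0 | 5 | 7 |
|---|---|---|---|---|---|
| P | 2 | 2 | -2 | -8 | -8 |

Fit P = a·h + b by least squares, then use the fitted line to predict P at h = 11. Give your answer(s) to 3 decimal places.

P̂ = -13.015

Forming MᵀM = [[91, 7]; [7, 5]] and MᵀP = [-106, -14]ᵀ gives MᵀM·[a, b]ᵀ = MᵀP.
Eliminating b: 5·(row 1) − 7·(row 2) gives 406·a = 5·(-106) − 7·(-14) = -432, so a = -216/203.
Then b = ((-14) − 7·(-216/203))/5 = -38/29.
At h = 11: P̂ = (-216/203)·(11) + (-38/29)·(1) = -2642/203.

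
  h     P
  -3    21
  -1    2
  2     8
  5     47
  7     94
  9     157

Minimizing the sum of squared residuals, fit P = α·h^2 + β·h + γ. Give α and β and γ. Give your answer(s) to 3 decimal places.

The normal system AᵀA·[α, β, γ]ᵀ = AᵀP is [[9685, 1177, 169]; [1177, 169, 19]; [169, 19, 6]]·[α, β, γ]ᵀ = [18721, 2257, 329]ᵀ.
Inverting the 3×3 Gram matrix, [α, β, γ]ᵀ = [124497/62018, -41753/62018, 13103/31009]ᵀ.

α = 2.007, β = -0.673, γ = 0.423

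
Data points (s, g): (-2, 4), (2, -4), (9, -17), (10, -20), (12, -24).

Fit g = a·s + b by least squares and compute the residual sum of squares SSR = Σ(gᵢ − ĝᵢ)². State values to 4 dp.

SSR = 0.7443

The normal system XᵀX·[a, b]ᵀ = Xᵀg is [[333, 31]; [31, 5]]·[a, b]ᵀ = [-657, -61]ᵀ.
Δ = 333·5 − 31² = 704.
a = ((-657)·5 − 31·(-61))/704 = -697/352; b = (333·(-61) − 31·(-657))/704 = 27/352.
Residuals: -13/352, -41/352, 131/176, -97/352, -111/352; SSR = 131/176.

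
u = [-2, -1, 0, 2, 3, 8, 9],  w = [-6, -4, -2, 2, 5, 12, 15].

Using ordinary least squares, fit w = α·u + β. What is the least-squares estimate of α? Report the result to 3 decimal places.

α = 1.851

The normal equations are: 163·α + 19·β = 266;  19·α + 7·β = 22.
(Σu·u = 163, Σu = 19, Σ1 = 7, Σu·w = 266, Σw = 22.)
Eliminating β: 7·(row 1) − 19·(row 2) gives 780·α = 7·266 − 19·22 = 1444, so α = 361/195.
Then β = (22 − 19·(361/195))/7 = -367/195.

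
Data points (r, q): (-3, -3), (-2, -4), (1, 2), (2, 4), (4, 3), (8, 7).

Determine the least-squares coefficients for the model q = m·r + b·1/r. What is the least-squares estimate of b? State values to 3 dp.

Sums needed: Σr·r = 98, Σr·1/r = 6, Σ1/r·1/r = 973/576.
For Xᵀq: Σr·q = 95, Σ1/r·q = 69/8.
XᵀX·[m, b]ᵀ = Xᵀq becomes [[98, 6]; [6, 973/576]]·[m, b]ᵀ = [95, 69/8]ᵀ.
Δ = 98·(973/576) − 6² = 37309/288.
m = (95·(973/576) − 6·(69/8))/(37309/288) = 62627/74618; b = (98·(69/8) − 6·95)/(37309/288) = 79272/37309.

b = 2.125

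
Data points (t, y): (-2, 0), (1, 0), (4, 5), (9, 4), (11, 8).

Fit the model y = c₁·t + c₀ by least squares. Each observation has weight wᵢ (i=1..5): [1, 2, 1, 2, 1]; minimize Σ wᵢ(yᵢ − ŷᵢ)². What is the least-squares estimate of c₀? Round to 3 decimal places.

With design matrix A, AᵀWA = [[305, 33]; [33, 7]] and AᵀWy = [180, 21]ᵀ.
Eliminating c₀: 7·(row 1) − 33·(row 2) gives 1046·c₁ = 7·180 − 33·21 = 567, so c₁ = 567/1046.
Then c₀ = (21 − 33·(567/1046))/7 = 465/1046.

c₀ = 0.445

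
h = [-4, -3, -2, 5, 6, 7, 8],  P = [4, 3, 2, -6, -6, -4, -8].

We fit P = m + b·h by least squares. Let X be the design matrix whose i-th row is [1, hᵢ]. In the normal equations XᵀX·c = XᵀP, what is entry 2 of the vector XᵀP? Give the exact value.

Entry 2 ↔ basis h, so (XᵀP)_{2} = Σᵢ (h)·Pᵢ = (-4)·(4) + (-3)·(3) + (-2)·(2) + (5)·(-6) + (6)·(-6) + (7)·(-4) + (8)·(-8) = -187.

-187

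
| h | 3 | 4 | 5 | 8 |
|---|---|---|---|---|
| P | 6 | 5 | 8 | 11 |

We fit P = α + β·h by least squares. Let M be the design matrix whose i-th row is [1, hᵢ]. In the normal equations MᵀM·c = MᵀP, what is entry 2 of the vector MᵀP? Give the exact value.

Entry 2 ↔ basis h, so (MᵀP)_{2} = Σᵢ (h)·Pᵢ = (3)·(6) + (4)·(5) + (5)·(8) + (8)·(11) = 166.

166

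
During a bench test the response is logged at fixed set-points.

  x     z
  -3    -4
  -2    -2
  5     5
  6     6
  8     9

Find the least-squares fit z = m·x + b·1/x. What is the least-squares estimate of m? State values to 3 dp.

The normal system MᵀM·[m, b]ᵀ = Mᵀz is [[138, 5]; [5, 6401/14400]]·[m, b]ᵀ = [149, 131/24]ᵀ.
det = 138·(6401/14400) − 5² = 87223/2400.
m = (149·(6401/14400) − 5·(131/24))/(87223/2400) = 560749/523338; b = (138·(131/24) − 5·149)/(87223/2400) = 19800/87223.

m = 1.071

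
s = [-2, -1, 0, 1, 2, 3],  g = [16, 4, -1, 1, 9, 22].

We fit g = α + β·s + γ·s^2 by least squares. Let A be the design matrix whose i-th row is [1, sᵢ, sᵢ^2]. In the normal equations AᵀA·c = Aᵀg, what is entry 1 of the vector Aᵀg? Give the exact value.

51

Entry 1 ↔ basis 1, so (Aᵀg)_{1} = Σᵢ gᵢ = (1)·(16) + (1)·(4) + (1)·(-1) + (1)·(1) + (1)·(9) + (1)·(22) = 51.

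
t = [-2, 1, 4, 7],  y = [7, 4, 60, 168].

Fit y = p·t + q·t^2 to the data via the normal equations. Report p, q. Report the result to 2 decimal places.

The normal system XᵀX·[p, q]ᵀ = Xᵀy is [[70, 400]; [400, 2674]]·[p, q]ᵀ = [1406, 9224]ᵀ.
det = 70·2674 − 400² = 27180.
p = (1406·2674 − 400·9224)/27180 = 5837/2265; q = (70·9224 − 400·1406)/27180 = 1388/453.

p = 2.58, q = 3.06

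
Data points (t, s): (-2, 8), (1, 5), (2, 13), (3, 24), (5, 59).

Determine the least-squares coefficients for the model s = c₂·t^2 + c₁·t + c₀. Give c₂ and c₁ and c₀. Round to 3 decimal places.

Sums needed: Σt^2·t^2 = 739, Σt^2·t = 153, Σt^2 = 43, Σt·t = 43, Σt = 9, Σ1 = 5.
And Σt^2·s = 1780, Σt·s = 382, Σs = 109.
Normal equations: [[739, 153, 43]; [153, 43, 9]; [43, 9, 5]]·[c₂, c₁, c₀]ᵀ = [1780, 382, 109]ᵀ.
Row-reducing yields c₂ = 10669/5224, c₁ = 6121/5224, c₀ = 1389/653.

c₂ = 2.042, c₁ = 1.172, c₀ = 2.127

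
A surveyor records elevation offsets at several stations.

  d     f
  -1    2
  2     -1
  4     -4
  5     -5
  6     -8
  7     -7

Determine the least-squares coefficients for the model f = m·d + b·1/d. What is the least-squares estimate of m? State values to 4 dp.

The normal equations are: 131·m + 6·b = -142;  6·m + (247081/176400)·b = -41/6.
Eliminating b: (247081/176400)·(row 1) − 6·(row 2) gives (26017211/176400)·m = (247081/176400)·(-142) − 6·(-41/6) = -13926551/88200, so m = -27853102/26017211.
Then b = ((-41/6) − 6·(-27853102/26017211))/(247081/176400) = -7614600/26017211.

m = -1.0706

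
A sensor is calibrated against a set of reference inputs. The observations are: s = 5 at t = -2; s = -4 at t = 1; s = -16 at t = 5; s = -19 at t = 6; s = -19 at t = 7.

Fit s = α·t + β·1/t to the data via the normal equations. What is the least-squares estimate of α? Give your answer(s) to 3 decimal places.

With design matrix X, XᵀX = [[115, 5]; [5, 29507/22050]] and Xᵀs = [-341, -1636/105]ᵀ.
Eliminating β: (29507/22050)·(row 1) − 5·(row 2) gives (568411/4410)·α = (29507/22050)·(-341) − 5·(-1636/105) = -8344087/22050, so α = -8344087/2842055.
Then β = ((-1636/105) − 5·(-8344087/2842055))/(29507/22050) = -382830/568411.

α = -2.936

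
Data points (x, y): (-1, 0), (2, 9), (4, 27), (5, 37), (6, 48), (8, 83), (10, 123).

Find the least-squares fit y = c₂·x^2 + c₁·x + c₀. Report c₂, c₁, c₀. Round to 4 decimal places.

c₂ = 1.0123, c₁ = 2.0602, c₀ = 1.1314

The normal equations are: 16290·c₂ + 1924·c₁ + 246·c₀ = 20733;  1924·c₂ + 246·c₁ + 34·c₀ = 2493;  246·c₂ + 34·c₁ + 7·c₀ = 327.
(Σx^2·x^2 = 16290, Σx^2·x = 1924, Σx^2 = 246, Σx·x = 246, Σx = 34, Σ1 = 7, Σx^2·y = 20733, Σx·y = 2493, Σy = 327.)
Solving the 3×3 system (Gaussian elimination) gives c₂ = 43779/43246, c₁ = 89097/43246, c₀ = 3495/3089.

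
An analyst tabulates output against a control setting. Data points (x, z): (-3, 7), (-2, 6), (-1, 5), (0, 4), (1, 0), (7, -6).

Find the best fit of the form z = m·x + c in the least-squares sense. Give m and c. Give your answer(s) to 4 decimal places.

Setting ∂/∂m … = 0 gives: 64·m + 2·c = -80;  2·m + 6·c = 16.
Eliminating c: 6·(row 1) − 2·(row 2) gives 380·m = 6·(-80) − 2·16 = -512, so m = -128/95.
Then c = (16 − 2·(-128/95))/6 = 296/95.

m = -1.3474, c = 3.1158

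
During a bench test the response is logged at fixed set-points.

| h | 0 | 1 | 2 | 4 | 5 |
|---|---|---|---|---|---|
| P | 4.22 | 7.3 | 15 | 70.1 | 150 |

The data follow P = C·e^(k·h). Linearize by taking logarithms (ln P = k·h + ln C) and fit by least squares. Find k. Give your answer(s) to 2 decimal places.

Let Y = ln P. Fitting Y = k·h + ln C by least squares:
AᵀA = [[46.0000, 12.0000]; [12.0000, 5]], rhs = [49.4568, 15.3963]ᵀ  (here Σh = 12.0000, Σ(h)² = 46.0000, Σln P = 15.3963, Σh·ln P = 49.4568).
Δ = 46.0000·5 − (12.0000)² = 86.0000; k = (49.4568·5 − 12.0000·15.3963)/86.0000 = 0.72707, ln C = (46.0000·15.3963 − 12.0000·49.4568)/86.0000 = 1.33428.

k = 0.73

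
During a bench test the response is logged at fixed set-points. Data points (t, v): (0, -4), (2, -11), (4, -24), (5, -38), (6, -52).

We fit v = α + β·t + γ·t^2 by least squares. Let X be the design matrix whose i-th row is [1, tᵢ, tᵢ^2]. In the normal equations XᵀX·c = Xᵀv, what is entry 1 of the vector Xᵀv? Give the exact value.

Entry 1 ↔ basis 1, so (Xᵀv)_{1} = Σᵢ vᵢ = (1)·(-4) + (1)·(-11) + (1)·(-24) + (1)·(-38) + (1)·(-52) = -129.

-129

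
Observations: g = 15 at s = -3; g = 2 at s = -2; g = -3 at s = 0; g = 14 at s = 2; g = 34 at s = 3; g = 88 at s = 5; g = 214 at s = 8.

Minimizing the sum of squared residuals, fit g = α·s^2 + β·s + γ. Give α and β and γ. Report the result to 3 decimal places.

α = 3.007, β = 3.122, γ = -3.203

Forming AᵀA = [[4915, 637, 115]; [637, 115, 13]; [115, 13, 7]] and Aᵀg = [16401, 2233, 364]ᵀ gives AᵀA·[α, β, γ]ᵀ = Aᵀg.
Row-reducing yields α = 11981/3984, β = 12437/3984, γ = -1595/498.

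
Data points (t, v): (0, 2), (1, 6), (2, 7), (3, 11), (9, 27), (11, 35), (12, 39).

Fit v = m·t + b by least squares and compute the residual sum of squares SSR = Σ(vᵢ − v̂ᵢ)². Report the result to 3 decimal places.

Sums needed: Σt·t = 360, Σt = 38, Σ1 = 7.
And Σt·v = 1149, Σv = 127.
AᵀA·[m, b]ᵀ = Aᵀv becomes [[360, 38]; [38, 7]]·[m, b]ᵀ = [1149, 127]ᵀ.
det = 360·7 − 38² = 1076.
m = (1149·7 − 38·127)/1076 = 3217/1076; b = (360·127 − 38·1149)/1076 = 1029/538.
Residuals: 47/538, 1181/1076, -240/269, 127/1076, -1959/1076, 215/1076, 651/538; SSR = 7361/1076.

SSR = 6.841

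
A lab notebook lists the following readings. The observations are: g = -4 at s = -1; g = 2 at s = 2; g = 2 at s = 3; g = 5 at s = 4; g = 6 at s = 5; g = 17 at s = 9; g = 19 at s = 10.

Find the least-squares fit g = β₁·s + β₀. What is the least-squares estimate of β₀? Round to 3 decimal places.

β₀ = -3.076

Compute the Gram sums: Σs·s = 236, Σs = 32, Σ1 = 7.
Right-hand side: Σs·g = 407, Σg = 47.
So AᵀA·[β₁, β₀]ᵀ = Aᵀg: [[236, 32]; [32, 7]]·[β₁, β₀]ᵀ = [407, 47]ᵀ.
det = 236·7 − 32² = 628.
β₁ = (407·7 − 32·47)/628 = 1345/628; β₀ = (236·47 − 32·407)/628 = -483/157.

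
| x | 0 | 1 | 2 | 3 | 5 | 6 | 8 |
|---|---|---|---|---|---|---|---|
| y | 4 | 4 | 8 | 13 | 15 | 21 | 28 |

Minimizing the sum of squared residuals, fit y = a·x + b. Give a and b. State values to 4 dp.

a = 3.0546, b = 2.3764

Sums needed: Σx·x = 139, Σx = 25, Σ1 = 7.
And Σx·y = 484, Σy = 93.
MᵀM·[a, b]ᵀ = Mᵀy becomes [[139, 25]; [25, 7]]·[a, b]ᵀ = [484, 93]ᵀ.
Determinant 139·7 − 25² = 348.
a = (484·7 − 25·93)/348 = 1063/348; b = (139·93 − 25·484)/348 = 827/348.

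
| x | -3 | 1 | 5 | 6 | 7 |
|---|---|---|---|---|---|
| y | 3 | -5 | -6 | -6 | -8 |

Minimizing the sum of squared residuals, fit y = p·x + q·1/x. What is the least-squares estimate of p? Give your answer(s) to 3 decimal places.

Forming AᵀA = [[120, 5]; [5, 52889/44100]] and Aᵀy = [-136, -327/35]ᵀ gives AᵀA·[p, q]ᵀ = Aᵀy.
det = 120·(52889/44100) − 5² = 87403/735.
p = ((-136)·(52889/44100) − 5·(-327/35))/(87403/735) = -1283201/1311045; q = (120·(-327/35) − 5·(-136))/(87403/735) = -324240/87403.

p = -0.979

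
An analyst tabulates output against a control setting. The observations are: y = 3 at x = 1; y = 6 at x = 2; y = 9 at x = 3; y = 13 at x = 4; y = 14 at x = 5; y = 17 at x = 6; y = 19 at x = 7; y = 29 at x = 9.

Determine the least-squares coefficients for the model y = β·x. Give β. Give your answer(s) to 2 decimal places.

Setting ∂/∂β … = 0 gives: 221·β = 660.
β = 660/221 = 2.98643.

β = 2.99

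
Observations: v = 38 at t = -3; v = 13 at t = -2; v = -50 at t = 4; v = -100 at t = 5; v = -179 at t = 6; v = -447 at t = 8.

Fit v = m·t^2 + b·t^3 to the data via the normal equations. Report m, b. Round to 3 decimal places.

With design matrix A, AᵀA = [[6370, 44418]; [44418, 329314]] and Aᵀv = [-37958, -284358]ᵀ.
Determinant 6370·329314 − 44418² = 124771456.
m = ((-37958)·329314 − 44418·(-284358))/124771456 = 2039263/1949554; b = (6370·(-284358) − 44418·(-37958))/124771456 = -1958469/1949554.

m = 1.046, b = -1.005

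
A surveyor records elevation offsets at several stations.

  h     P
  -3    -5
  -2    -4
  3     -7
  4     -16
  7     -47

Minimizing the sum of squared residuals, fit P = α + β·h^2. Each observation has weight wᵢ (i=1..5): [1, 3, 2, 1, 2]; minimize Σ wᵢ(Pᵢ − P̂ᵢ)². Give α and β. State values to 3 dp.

α = 0.937, β = -0.977

Forming XᵀWX = [[9, 153]; [153, 5349]] and XᵀWP = [-141, -5081]ᵀ gives XᵀWX·[α, β]ᵀ = XᵀWP.
det = 9·5349 − 153² = 24732.
α = ((-141)·5349 − 153·(-5081))/24732 = 644/687; β = (9·(-5081) − 153·(-141))/24732 = -671/687.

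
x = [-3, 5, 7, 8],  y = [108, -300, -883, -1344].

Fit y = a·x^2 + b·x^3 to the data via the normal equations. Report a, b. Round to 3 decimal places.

a = 2.986, b = -2.999

Sums needed: Σx^2·x^2 = 7203, Σx^2·x^3 = 52457, Σx^3·x^3 = 396147.
And Σx^2·y = -135811, Σx^3·y = -1031413.
Normal equations: [[7203, 52457]; [52457, 396147]]·[a, b]ᵀ = [-135811, -1031413]ᵀ.
Determinant 7203·396147 − 52457² = 101709992.
a = ((-135811)·396147 − 52457·(-1031413))/101709992 = 75927881/25427498; b = (7203·(-1031413) − 52457·(-135811))/101709992 = -76257553/25427498.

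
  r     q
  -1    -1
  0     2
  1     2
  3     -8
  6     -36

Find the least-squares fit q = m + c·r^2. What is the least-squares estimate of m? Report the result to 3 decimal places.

Sums needed: Σ1 = 5, Σr^2 = 47, Σr^2·r^2 = 1379.
Right-hand side: Σq = -41, Σr^2·q = -1367.
XᵀX·[m, c]ᵀ = Xᵀq becomes [[5, 47]; [47, 1379]]·[m, c]ᵀ = [-41, -1367]ᵀ.
Δ = 5·1379 − 47² = 4686.
m = ((-41)·1379 − 47·(-1367))/4686 = 1285/781; c = (5·(-1367) − 47·(-41))/4686 = -818/781.

m = 1.645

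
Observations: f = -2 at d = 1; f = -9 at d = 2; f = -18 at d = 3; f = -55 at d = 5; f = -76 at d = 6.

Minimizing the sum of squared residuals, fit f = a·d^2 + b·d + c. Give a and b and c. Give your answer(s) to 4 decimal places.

The normal system AᵀA·[a, b, c]ᵀ = Aᵀf is [[2019, 377, 75]; [377, 75, 17]; [75, 17, 5]]·[a, b, c]ᵀ = [-4311, -805, -160]ᵀ.
Row-reducing yields a = -321/154, b = -30/77, c = 13/22.

a = -2.0844, b = -0.3896, c = 0.5909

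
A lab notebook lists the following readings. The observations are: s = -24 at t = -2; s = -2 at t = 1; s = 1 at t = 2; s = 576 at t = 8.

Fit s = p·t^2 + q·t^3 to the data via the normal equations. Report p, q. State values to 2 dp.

Setting ∂/∂p … = 0 gives: 4129·p + 32769·q = 36770;  32769·p + 262273·q = 295110.
Eliminating q: 262273·(row 1) − 32769·(row 2) gives 9117856·p = 262273·36770 − 32769·295110 = -26681380, so p = -606395/207224.
Then q = (295110 − 32769·(-606395/207224))/262273 = 3398265/2279464.

p = -2.93, q = 1.49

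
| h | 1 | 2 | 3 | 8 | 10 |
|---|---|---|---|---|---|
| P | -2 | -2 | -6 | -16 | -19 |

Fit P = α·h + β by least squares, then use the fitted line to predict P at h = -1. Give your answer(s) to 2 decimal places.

P̂ = 2.64

AᵀA·[α, β]ᵀ = AᵀP reads: 178·α + 24·β = -342;  24·α + 5·β = -45.
(Σh·h = 178, Σh = 24, Σ1 = 5, Σh·P = -342, ΣP = -45.)
Eliminating β: 5·(row 1) − 24·(row 2) gives 314·α = 5·(-342) − 24·(-45) = -630, so α = -315/157.
Then β = ((-45) − 24·(-315/157))/5 = 99/157.
At h = -1: P̂ = (-315/157)·(-1) + (99/157)·(1) = 414/157.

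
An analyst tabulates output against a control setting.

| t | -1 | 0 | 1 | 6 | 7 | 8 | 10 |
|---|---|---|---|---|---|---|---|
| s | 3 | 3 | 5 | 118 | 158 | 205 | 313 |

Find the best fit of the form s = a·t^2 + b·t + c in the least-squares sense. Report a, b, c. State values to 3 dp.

MᵀM·[a, b, c]ᵀ = Mᵀs reads: 17795·a + 2071·b + 251·c = 56418;  2071·a + 251·b + 31·c = 6586;  251·a + 31·b + 7·c = 805.
Row-reducing yields a = 102697/34824, b = 58681/34824, c = 10411/5804.

a = 2.949, b = 1.685, c = 1.794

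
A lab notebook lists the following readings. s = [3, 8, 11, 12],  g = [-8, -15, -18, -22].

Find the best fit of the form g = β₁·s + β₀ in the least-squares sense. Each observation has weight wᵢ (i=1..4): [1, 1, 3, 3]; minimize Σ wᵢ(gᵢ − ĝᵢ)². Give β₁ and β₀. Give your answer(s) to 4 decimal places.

Entries of XᵀWX: Σwᵢ·s·s = 868, Σwᵢ·s = 80, Σwᵢ·1 = 8.
Moment sums: Σwᵢ·s·g = -1530, Σwᵢ·g = -143.
XᵀWX·[β₁, β₀]ᵀ = XᵀWg becomes [[868, 80]; [80, 8]]·[β₁, β₀]ᵀ = [-1530, -143]ᵀ.
Eliminating β₀: 8·(row 1) − 80·(row 2) gives 544·β₁ = 8·(-1530) − 80·(-143) = -800, so β₁ = -25/17.
Then β₀ = ((-143) − 80·(-25/17))/8 = -431/136.

β₁ = -1.4706, β₀ = -3.1691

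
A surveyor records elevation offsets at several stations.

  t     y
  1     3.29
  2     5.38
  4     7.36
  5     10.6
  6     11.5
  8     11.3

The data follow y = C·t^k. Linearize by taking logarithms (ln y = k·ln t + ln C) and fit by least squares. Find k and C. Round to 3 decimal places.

k = 0.636, C = 3.371

Let Y = ln y. Fitting Y = k·ln t + ln C by least squares:
XᵀX = [[12.5270, 7.5601]; [7.5601, 6]], rhs = [17.1515, 12.0976]ᵀ  (here Σln t = 7.5601, Σ(ln t)² = 12.5270, Σln y = 12.0976, Σln t·ln y = 17.1515).
Slope k = (n·Σln t·ln y − Σln t·Σln y)/(n·Σ(ln t)² − (Σln t)²) = (6·17.1515 − 7.5601·12.0976)/18.0074 = 0.63583; ln C = (Σln y − k·Σln t)/n = 1.21512, so C = exp(1.21512) = 3.37070.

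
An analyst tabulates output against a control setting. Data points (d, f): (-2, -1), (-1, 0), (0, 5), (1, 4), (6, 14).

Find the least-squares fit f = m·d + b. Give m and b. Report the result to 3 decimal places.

Sums needed: Σd·d = 42, Σd = 4, Σ1 = 5.
And Σd·f = 90, Σf = 22.
MᵀM·[m, b]ᵀ = Mᵀf becomes [[42, 4]; [4, 5]]·[m, b]ᵀ = [90, 22]ᵀ.
Δ = 42·5 − 4² = 194.
m = (90·5 − 4·22)/194 = 181/97; b = (42·22 − 4·90)/194 = 282/97.

m = 1.866, b = 2.907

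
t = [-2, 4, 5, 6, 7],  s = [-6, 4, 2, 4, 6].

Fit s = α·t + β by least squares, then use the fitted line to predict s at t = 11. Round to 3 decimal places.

MᵀM·[α, β]ᵀ = Mᵀs reads: 130·α + 20·β = 104;  20·α + 5·β = 10.
Determinant 130·5 − 20² = 250.
α = (104·5 − 20·10)/250 = 32/25; β = (130·10 − 20·104)/250 = -78/25.
At t = 11: ŝ = (32/25)·(11) + (-78/25)·(1) = 274/25.

ŝ = 10.960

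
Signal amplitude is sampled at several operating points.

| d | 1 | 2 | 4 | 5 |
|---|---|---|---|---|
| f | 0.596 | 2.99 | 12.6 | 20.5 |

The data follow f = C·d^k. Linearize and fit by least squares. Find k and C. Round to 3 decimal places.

With ln fᵢ as the transformed response and ln dᵢ as the regressor:
AᵀA = [[4.9926, 3.6889]; [3.6889, 4]], rhs = [9.1328, 6.1319]ᵀ  (here Σln d = 3.6889, Σ(ln d)² = 4.9926, Σln f = 6.1319, Σln d·ln f = 9.1328).
Δ = 4.9926·4 − (3.6889)² = 6.3624; k = (9.1328·4 − 3.6889·6.1319)/6.3624 = 2.18652, ln C = (4.9926·6.1319 − 3.6889·9.1328)/6.3624 = -0.48349, so C = exp(-0.48349) = 0.61663.

k = 2.187, C = 0.617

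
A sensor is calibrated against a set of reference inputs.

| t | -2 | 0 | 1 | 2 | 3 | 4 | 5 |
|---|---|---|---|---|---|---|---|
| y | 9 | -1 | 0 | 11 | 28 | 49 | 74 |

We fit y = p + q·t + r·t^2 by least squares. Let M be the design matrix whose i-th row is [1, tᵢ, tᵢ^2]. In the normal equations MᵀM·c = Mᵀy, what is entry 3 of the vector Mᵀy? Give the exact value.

Entry 3 ↔ basis t^2, so (Mᵀy)_{3} = Σᵢ (t^2)·yᵢ = (4)·(9) + (0)·(-1) + (1)·(0) + (4)·(11) + (9)·(28) + (16)·(49) + (25)·(74) = 2966.

2966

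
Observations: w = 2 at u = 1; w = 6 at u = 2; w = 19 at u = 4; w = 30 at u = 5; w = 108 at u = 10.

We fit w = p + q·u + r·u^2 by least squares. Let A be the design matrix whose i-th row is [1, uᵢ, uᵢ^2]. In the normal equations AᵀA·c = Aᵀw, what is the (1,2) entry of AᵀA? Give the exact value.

Row 1 ↔ basis 1, column 2 ↔ basis u, so (AᵀA)_{1,2} = Σᵢ u = (1)·(1) + (1)·(2) + (1)·(4) + (1)·(5) + (1)·(10) = 22.

22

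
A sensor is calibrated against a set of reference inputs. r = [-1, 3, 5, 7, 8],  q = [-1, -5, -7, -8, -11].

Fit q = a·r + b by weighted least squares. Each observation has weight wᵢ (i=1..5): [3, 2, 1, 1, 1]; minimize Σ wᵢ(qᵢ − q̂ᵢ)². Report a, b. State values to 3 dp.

With design matrix X, XᵀWX = [[159, 23]; [23, 8]] and XᵀWq = [-206, -39]ᵀ.
Δ = 159·8 − 23² = 743.
a = ((-206)·8 − 23·(-39))/743 = -751/743; b = (159·(-39) − 23·(-206))/743 = -1463/743.

a = -1.011, b = -1.969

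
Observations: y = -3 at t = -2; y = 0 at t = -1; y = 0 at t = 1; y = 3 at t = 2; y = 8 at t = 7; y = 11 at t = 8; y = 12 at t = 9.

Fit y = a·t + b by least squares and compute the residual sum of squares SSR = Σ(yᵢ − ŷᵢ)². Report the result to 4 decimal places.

From the data, Σt·t = 204, Σt = 24, Σ1 = 7.
Right-hand side: Σt·y = 264, Σy = 31.
XᵀX·[a, b]ᵀ = Xᵀy becomes [[204, 24]; [24, 7]]·[a, b]ᵀ = [264, 31]ᵀ.
det = 204·7 − 24² = 852.
a = (264·7 − 24·31)/852 = 92/71; b = (204·31 − 24·264)/852 = -1/71.
Residuals: -28/71, 93/71, -91/71, 30/71, -75/71, 46/71, 25/71; SSR = 380/71.

SSR = 5.3521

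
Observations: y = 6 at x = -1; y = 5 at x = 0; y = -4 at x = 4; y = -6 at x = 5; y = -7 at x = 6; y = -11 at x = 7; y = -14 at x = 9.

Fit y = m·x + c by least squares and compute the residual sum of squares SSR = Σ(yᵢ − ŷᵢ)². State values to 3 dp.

The normal system AᵀA·[m, c]ᵀ = Aᵀy is [[208, 30]; [30, 7]]·[m, c]ᵀ = [-297, -31]ᵀ.
Eliminating c: 7·(row 1) − 30·(row 2) gives 556·m = 7·(-297) − 30·(-31) = -1149, so m = -1149/556.
Then c = ((-31) − 30·(-1149/556))/7 = 1231/278.
Residuals: -275/556, 159/278, -45/278, -53/556, 135/139, -535/556, 95/556; SSR = 1393/556.

SSR = 2.505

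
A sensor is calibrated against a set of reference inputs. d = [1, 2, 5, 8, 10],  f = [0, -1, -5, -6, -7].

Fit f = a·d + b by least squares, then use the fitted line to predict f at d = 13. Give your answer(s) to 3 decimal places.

With design matrix X, XᵀX = [[194, 26]; [26, 5]] and Xᵀf = [-145, -19]ᵀ.
Δ = 194·5 − 26² = 294.
a = ((-145)·5 − 26·(-19))/294 = -11/14; b = (194·(-19) − 26·(-145))/294 = 2/7.
At d = 13: f̂ = (-11/14)·(13) + (2/7)·(1) = -139/14.

f̂ = -9.929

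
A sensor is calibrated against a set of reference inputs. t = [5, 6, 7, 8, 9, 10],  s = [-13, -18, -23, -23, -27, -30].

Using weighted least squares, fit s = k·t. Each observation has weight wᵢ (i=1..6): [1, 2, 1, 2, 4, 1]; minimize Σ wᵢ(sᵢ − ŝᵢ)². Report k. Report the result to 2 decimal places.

k = -2.98

The normal equations are: 698·k = -2082.
(Σwᵢ·t·t = 698, Σwᵢ·t·s = -2082.)
Hence k = -2082 / 698 ≈ -2.98281.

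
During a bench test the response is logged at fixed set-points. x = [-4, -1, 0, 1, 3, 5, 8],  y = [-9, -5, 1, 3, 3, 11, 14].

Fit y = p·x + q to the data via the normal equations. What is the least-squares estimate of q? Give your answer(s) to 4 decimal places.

q = -0.8263

Normal-equation sums: Σx·x = 116, Σx = 12, Σ1 = 7.
For Aᵀy: Σx·y = 220, Σy = 18.
So AᵀA·[p, q]ᵀ = Aᵀy: [[116, 12]; [12, 7]]·[p, q]ᵀ = [220, 18]ᵀ.
Δ = 116·7 − 12² = 668.
p = (220·7 − 12·18)/668 = 331/167; q = (116·18 − 12·220)/668 = -138/167.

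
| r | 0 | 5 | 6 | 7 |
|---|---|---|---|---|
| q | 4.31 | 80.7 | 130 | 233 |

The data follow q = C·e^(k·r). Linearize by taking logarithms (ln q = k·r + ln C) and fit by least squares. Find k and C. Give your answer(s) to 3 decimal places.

Linearized form: ln q = k·r + ln C. From the 4 transformed points,
Over the data: Σr = 18.0000, Σ(r)² = 110.0000, Σln q = 16.1702, Σr·ln q = 89.3162.
Normal system: [[110.0000, 18.0000]; [18.0000, 4]]·[k, ln C]ᵀ = [89.3162, 16.1702]ᵀ.
Slope k = (n·Σr·ln q − Σr·Σln q)/(n·Σ(r)² − (Σr)²) = (4·89.3162 − 18.0000·16.1702)/116.0000 = 0.57069; ln C = (Σln q − k·Σr)/n = 1.47445, so C = exp(1.47445) = 4.36864.

k = 0.571, C = 4.369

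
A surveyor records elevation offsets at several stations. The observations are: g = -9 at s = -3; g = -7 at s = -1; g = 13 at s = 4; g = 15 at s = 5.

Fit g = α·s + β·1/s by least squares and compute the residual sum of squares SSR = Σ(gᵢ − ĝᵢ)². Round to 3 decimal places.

Forming XᵀX = [[51, 4]; [4, 4369/3600]] and Xᵀg = [161, 65/4]ᵀ gives XᵀX·[α, β]ᵀ = Xᵀg.
Eliminating β: (4369/3600)·(row 1) − 4·(row 2) gives (55073/1200)·α = (4369/3600)·161 − 4·(65/4) = 469409/3600, so α = 469409/165219.
Then β = ((65/4) − 4·(469409/165219))/(4369/3600) = 221700/55073.
Residuals: 47652/55073, -22024/165219, 103936/165219, -1780/165219; SSR = 192032/165219.

SSR = 1.162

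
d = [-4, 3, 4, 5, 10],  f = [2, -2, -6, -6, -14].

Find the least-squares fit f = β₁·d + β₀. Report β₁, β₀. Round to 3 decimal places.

β₁ = -1.130, β₀ = -1.130

Entries of AᵀA: Σd·d = 166, Σd = 18, Σ1 = 5.
Moment sums: Σd·f = -208, Σf = -26.
Normal equations: [[166, 18]; [18, 5]]·[β₁, β₀]ᵀ = [-208, -26]ᵀ.
Determinant 166·5 − 18² = 506.
β₁ = ((-208)·5 − 18·(-26))/506 = -26/23; β₀ = (166·(-26) − 18·(-208))/506 = -26/23.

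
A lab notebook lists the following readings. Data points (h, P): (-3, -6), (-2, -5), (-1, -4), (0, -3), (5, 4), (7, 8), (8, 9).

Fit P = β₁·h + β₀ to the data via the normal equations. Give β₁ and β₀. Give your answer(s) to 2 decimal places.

Sums needed: Σh·h = 152, Σh = 14, Σ1 = 7.
And Σh·P = 180, ΣP = 3.
Normal equations: [[152, 14]; [14, 7]]·[β₁, β₀]ᵀ = [180, 3]ᵀ.
Eliminating β₀: 7·(row 1) − 14·(row 2) gives 868·β₁ = 7·180 − 14·3 = 1218, so β₁ = 87/62.
Then β₀ = (3 − 14·(87/62))/7 = -516/217.

β₁ = 1.40, β₀ = -2.38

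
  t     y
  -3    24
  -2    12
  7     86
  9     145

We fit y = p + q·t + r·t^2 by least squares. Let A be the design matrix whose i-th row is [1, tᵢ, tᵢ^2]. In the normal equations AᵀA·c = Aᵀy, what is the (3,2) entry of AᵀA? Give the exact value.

Row 3 ↔ basis t^2, column 2 ↔ basis t, so (AᵀA)_{3,2} = Σᵢ (t^2)·(t) = (9)·(-3) + (4)·(-2) + (49)·(7) + (81)·(9) = 1037.

1037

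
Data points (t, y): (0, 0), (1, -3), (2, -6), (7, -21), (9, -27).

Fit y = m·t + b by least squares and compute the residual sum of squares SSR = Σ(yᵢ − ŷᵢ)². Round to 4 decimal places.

The normal equations are: 135·m + 19·b = -405;  19·m + 5·b = -57.
(Σt·t = 135, Σt = 19, Σ1 = 5, Σt·y = -405, Σy = -57.)
Determinant 135·5 − 19² = 314.
m = ((-405)·5 − 19·(-57))/314 = -3; b = (135·(-57) − 19·(-405))/314 = 0.
Residuals: 0, 0, 0, 0, 0; SSR = 0.

SSR = 0.0000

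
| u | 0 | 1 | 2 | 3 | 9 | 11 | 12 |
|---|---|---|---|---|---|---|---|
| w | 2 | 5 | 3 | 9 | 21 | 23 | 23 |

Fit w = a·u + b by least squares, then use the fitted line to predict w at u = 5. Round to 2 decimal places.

Sums needed: Σu·u = 360, Σu = 38, Σ1 = 7.
Moment sums: Σu·w = 756, Σw = 86.
So AᵀA·[a, b]ᵀ = Aᵀw: [[360, 38]; [38, 7]]·[a, b]ᵀ = [756, 86]ᵀ.
Eliminating b: 7·(row 1) − 38·(row 2) gives 1076·a = 7·756 − 38·86 = 2024, so a = 506/269.
Then b = (86 − 38·(506/269))/7 = 558/269.
At u = 5: ŵ = (506/269)·(5) + (558/269)·(1) = 3088/269.

ŵ = 11.48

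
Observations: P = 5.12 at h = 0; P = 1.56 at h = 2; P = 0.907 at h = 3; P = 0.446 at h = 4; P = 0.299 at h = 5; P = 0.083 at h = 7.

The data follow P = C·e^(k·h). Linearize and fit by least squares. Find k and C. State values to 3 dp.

k = -0.585, C = 5.090

Taking logs, ln P = k·h + ln C, so regress ln P on h.
Σh = 21.0000, Σ(h)² = 103.0000, Σln P = -2.5234, Σh·ln P = -26.0922.
Equations: 103.0000·k + 21.0000·ln C = -26.0922;  21.0000·k + 6·ln C = -2.5234.
Slope k = (n·Σh·ln P − Σh·Σln P)/(n·Σ(h)² − (Σh)²) = (6·-26.0922 − 21.0000·-2.5234)/177.0000 = -0.58509; ln C = (Σln P − k·Σh)/n = 1.62724, so C = exp(1.62724) = 5.08982.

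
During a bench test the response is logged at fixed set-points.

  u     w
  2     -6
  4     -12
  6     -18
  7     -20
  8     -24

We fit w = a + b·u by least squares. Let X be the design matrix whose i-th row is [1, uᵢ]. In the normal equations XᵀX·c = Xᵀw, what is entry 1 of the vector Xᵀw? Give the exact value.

Entry 1 ↔ basis 1, so (Xᵀw)_{1} = Σᵢ wᵢ = (1)·(-6) + (1)·(-12) + (1)·(-18) + (1)·(-20) + (1)·(-24) = -80.

-80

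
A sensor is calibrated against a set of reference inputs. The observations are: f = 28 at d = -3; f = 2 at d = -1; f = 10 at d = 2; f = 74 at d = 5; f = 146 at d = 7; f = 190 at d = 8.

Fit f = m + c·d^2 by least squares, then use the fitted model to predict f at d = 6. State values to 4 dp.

Setting ∂/∂m … = 0 gives: 6·m + 152·c = 450;  152·m + 7220·c = 21458.
Eliminating c: 7220·(row 1) − 152·(row 2) gives 20216·m = 7220·450 − 152·21458 = -12616, so m = -83/133.
Then c = (21458 − 152·(-83/133))/7220 = 15087/5054.
At d = 6: f̂ = (-83/133)·(1) + (15087/5054)·(36) = 269989/2527.

f̂ = 106.8417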